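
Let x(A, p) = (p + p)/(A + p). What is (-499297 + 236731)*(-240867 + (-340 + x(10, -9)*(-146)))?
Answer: 62642733714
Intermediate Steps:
x(A, p) = 2*p/(A + p) (x(A, p) = (2*p)/(A + p) = 2*p/(A + p))
(-499297 + 236731)*(-240867 + (-340 + x(10, -9)*(-146))) = (-499297 + 236731)*(-240867 + (-340 + (2*(-9)/(10 - 9))*(-146))) = -262566*(-240867 + (-340 + (2*(-9)/1)*(-146))) = -262566*(-240867 + (-340 + (2*(-9)*1)*(-146))) = -262566*(-240867 + (-340 - 18*(-146))) = -262566*(-240867 + (-340 + 2628)) = -262566*(-240867 + 2288) = -262566*(-238579) = 62642733714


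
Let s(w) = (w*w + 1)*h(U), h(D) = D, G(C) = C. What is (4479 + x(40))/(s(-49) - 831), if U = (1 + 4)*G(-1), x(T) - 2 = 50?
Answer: -4531/12841 ≈ -0.35285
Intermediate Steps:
x(T) = 52 (x(T) = 2 + 50 = 52)
U = -5 (U = (1 + 4)*(-1) = 5*(-1) = -5)
s(w) = -5 - 5*w² (s(w) = (w*w + 1)*(-5) = (w² + 1)*(-5) = (1 + w²)*(-5) = -5 - 5*w²)
(4479 + x(40))/(s(-49) - 831) = (4479 + 52)/((-5 - 5*(-49)²) - 831) = 4531/((-5 - 5*2401) - 831) = 4531/((-5 - 12005) - 831) = 4531/(-12010 - 831) = 4531/(-12841) = 4531*(-1/12841) = -4531/12841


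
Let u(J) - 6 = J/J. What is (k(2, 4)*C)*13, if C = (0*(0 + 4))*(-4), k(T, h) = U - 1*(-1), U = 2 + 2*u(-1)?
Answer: 0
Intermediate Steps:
u(J) = 7 (u(J) = 6 + J/J = 6 + 1 = 7)
U = 16 (U = 2 + 2*7 = 2 + 14 = 16)
k(T, h) = 17 (k(T, h) = 16 - 1*(-1) = 16 + 1 = 17)
C = 0 (C = (0*4)*(-4) = 0*(-4) = 0)
(k(2, 4)*C)*13 = (17*0)*13 = 0*13 = 0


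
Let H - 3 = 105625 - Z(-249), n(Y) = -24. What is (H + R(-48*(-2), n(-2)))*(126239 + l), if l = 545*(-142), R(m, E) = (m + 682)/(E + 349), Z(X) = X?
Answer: 1680933315747/325 ≈ 5.1721e+9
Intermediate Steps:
R(m, E) = (682 + m)/(349 + E)
l = -77390
H = 105877 (H = 3 + (105625 - 1*(-249)) = 3 + (105625 + 249) = 3 + 105874 = 105877)
(H + R(-48*(-2), n(-2)))*(126239 + l) = (105877 + (682 - 48*(-2))/(349 - 24))*(126239 - 77390) = (105877 + (682 + 96)/325)*48849 = (105877 + (1/325)*778)*48849 = (105877 + 778/325)*48849 = (34410803/325)*48849 = 1680933315747/325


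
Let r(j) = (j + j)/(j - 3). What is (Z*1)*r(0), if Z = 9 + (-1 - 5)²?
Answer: 0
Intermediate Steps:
r(j) = 2*j/(-3 + j) (r(j) = (2*j)/(-3 + j) = 2*j/(-3 + j))
Z = 45 (Z = 9 + (-6)² = 9 + 36 = 45)
(Z*1)*r(0) = (45*1)*(2*0/(-3 + 0)) = 45*(2*0/(-3)) = 45*(2*0*(-⅓)) = 45*0 = 0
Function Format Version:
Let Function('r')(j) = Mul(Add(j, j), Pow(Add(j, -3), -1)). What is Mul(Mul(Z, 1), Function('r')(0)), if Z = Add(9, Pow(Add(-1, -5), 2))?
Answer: 0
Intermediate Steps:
Function('r')(j) = Mul(2, j, Pow(Add(-3, j), -1)) (Function('r')(j) = Mul(Mul(2, j), Pow(Add(-3, j), -1)) = Mul(2, j, Pow(Add(-3, j), -1)))
Z = 45 (Z = Add(9, Pow(-6, 2)) = Add(9, 36) = 45)
Mul(Mul(Z, 1), Function('r')(0)) = Mul(Mul(45, 1), Mul(2, 0, Pow(Add(-3, 0), -1))) = Mul(45, Mul(2, 0, Pow(-3, -1))) = Mul(45, Mul(2, 0, Rational(-1, 3))) = Mul(45, 0) = 0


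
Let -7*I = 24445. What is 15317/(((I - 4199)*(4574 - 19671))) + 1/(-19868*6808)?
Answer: 7250886625025/54969688498596192 ≈ 0.00013191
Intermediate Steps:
I = -24445/7 (I = -⅐*24445 = -24445/7 ≈ -3492.1)
15317/(((I - 4199)*(4574 - 19671))) + 1/(-19868*6808) = 15317/(((-24445/7 - 4199)*(4574 - 19671))) + 1/(-19868*6808) = 15317/((-53838/7*(-15097))) - 1/19868*1/6808 = 15317/(812792286/7) - 1/135261344 = 15317*(7/812792286) - 1/135261344 = 107219/812792286 - 1/135261344 = 7250886625025/54969688498596192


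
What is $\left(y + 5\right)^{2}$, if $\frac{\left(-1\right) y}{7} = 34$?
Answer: $54289$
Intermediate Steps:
$y = -238$ ($y = \left(-7\right) 34 = -238$)
$\left(y + 5\right)^{2} = \left(-238 + 5\right)^{2} = \left(-233\right)^{2} = 54289$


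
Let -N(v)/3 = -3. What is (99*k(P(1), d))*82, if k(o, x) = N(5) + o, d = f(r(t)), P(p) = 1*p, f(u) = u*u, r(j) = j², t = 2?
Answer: 81180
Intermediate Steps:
N(v) = 9 (N(v) = -3*(-3) = 9)
f(u) = u²
P(p) = p
d = 16 (d = (2²)² = 4² = 16)
k(o, x) = 9 + o
(99*k(P(1), d))*82 = (99*(9 + 1))*82 = (99*10)*82 = 990*82 = 81180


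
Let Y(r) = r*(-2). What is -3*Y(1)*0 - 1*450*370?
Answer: -166500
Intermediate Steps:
Y(r) = -2*r
-3*Y(1)*0 - 1*450*370 = -3*-2*1*0 - 1*450*370 = -3*(-2*0) - 450*370 = -0 - 166500 = -3*0 - 166500 = 0 - 166500 = -166500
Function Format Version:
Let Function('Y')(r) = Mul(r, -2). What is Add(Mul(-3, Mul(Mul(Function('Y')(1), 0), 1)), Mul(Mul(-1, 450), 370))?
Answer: -166500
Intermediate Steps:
Function('Y')(r) = Mul(-2, r)
Add(Mul(-3, Mul(Mul(Function('Y')(1), 0), 1)), Mul(Mul(-1, 450), 370)) = Add(Mul(-3, Mul(Mul(Mul(-2, 1), 0), 1)), Mul(Mul(-1, 450), 370)) = Add(Mul(-3, Mul(Mul(-2, 0), 1)), Mul(-450, 370)) = Add(Mul(-3, Mul(0, 1)), -166500) = Add(Mul(-3, 0), -166500) = Add(0, -166500) = -166500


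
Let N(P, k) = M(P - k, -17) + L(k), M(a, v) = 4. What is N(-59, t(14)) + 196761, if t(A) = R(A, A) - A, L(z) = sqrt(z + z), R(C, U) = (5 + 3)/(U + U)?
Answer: 196765 + 8*I*sqrt(21)/7 ≈ 1.9677e+5 + 5.2372*I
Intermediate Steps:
R(C, U) = 4/U (R(C, U) = 8/((2*U)) = 8*(1/(2*U)) = 4/U)
L(z) = sqrt(2)*sqrt(z) (L(z) = sqrt(2*z) = sqrt(2)*sqrt(z))
t(A) = -A + 4/A (t(A) = 4/A - A = -A + 4/A)
N(P, k) = 4 + sqrt(2)*sqrt(k)
N(-59, t(14)) + 196761 = (4 + sqrt(2)*sqrt(-1*14 + 4/14)) + 196761 = (4 + sqrt(2)*sqrt(-14 + 4*(1/14))) + 196761 = (4 + sqrt(2)*sqrt(-14 + 2/7)) + 196761 = (4 + sqrt(2)*sqrt(-96/7)) + 196761 = (4 + sqrt(2)*(4*I*sqrt(42)/7)) + 196761 = (4 + 8*I*sqrt(21)/7) + 196761 = 196765 + 8*I*sqrt(21)/7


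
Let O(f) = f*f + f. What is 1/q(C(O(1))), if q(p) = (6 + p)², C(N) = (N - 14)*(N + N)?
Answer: 1/1764 ≈ 0.00056689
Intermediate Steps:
O(f) = f + f² (O(f) = f² + f = f + f²)
C(N) = 2*N*(-14 + N) (C(N) = (-14 + N)*(2*N) = 2*N*(-14 + N))
1/q(C(O(1))) = 1/((6 + 2*(1*(1 + 1))*(-14 + 1*(1 + 1)))²) = 1/((6 + 2*(1*2)*(-14 + 1*2))²) = 1/((6 + 2*2*(-14 + 2))²) = 1/((6 + 2*2*(-12))²) = 1/((6 - 48)²) = 1/((-42)²) = 1/1764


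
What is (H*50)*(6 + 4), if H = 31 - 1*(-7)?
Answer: 19000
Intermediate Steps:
H = 38 (H = 31 + 7 = 38)
(H*50)*(6 + 4) = (38*50)*(6 + 4) = 1900*10 = 19000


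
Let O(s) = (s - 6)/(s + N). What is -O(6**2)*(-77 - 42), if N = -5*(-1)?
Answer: 3570/41 ≈ 87.073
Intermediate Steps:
N = 5
O(s) = (-6 + s)/(5 + s) (O(s) = (s - 6)/(s + 5) = (-6 + s)/(5 + s))
-O(6**2)*(-77 - 42) = -(-6 + 6**2)/(5 + 6**2)*(-77 - 42) = -(-6 + 36)/(5 + 36)*(-119) = -30/41*(-119) = -(1/41)*30*(-119) = -30*(-119)/41 = -1*(-3570/41) = 3570/41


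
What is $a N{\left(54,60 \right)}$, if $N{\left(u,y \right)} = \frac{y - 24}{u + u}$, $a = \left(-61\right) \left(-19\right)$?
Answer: $\frac{1159}{3} \approx 386.33$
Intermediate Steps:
$a = 1159$
$N{\left(u,y \right)} = \frac{-24 + y}{2 u}$
$a N{\left(54,60 \right)} = 1159 \frac{-24 + 60}{2 \cdot 54} = 1159 \cdot \frac{1}{2} \cdot \frac{1}{54} \cdot 36 = 1159 \cdot \frac{1}{3} = \frac{1159}{3}$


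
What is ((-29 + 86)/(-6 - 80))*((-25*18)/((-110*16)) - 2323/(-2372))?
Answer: -7347129/8975648 ≈ -0.81856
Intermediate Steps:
((-29 + 86)/(-6 - 80))*((-25*18)/((-110*16)) - 2323/(-2372)) = (57/(-86))*(-450/(-1760) - 2323*(-1/2372)) = (57*(-1/86))*(-450*(-1/1760) + 2323/2372) = -57*(45/176 + 2323/2372)/86 = -57/86*128897/104368 = -7347129/8975648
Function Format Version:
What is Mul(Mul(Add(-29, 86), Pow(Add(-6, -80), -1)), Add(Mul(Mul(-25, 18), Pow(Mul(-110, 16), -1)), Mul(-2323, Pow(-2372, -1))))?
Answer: Rational(-7347129, 8975648) ≈ -0.81856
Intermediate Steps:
Mul(Mul(Add(-29, 86), Pow(Add(-6, -80), -1)), Add(Mul(Mul(-25, 18), Pow(Mul(-110, 16), -1)), Mul(-2323, Pow(-2372, -1)))) = Mul(Mul(57, Pow(-86, -1)), Add(Mul(-450, Pow(-1760, -1)), Mul(-2323, Rational(-1, 2372)))) = Mul(Mul(57, Rational(-1, 86)), Add(Mul(-450, Rational(-1, 1760)), Rational(2323, 2372))) = Mul(Rational(-57, 86), Add(Rational(45, 176), Rational(2323, 2372))) = Mul(Rational(-57, 86), Rational(128897, 104368)) = Rational(-7347129, 8975648)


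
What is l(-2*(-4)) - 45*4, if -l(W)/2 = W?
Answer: -196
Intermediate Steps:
l(W) = -2*W
l(-2*(-4)) - 45*4 = -(-4)*(-4) - 45*4 = -2*8 - 180 = -16 - 180 = -196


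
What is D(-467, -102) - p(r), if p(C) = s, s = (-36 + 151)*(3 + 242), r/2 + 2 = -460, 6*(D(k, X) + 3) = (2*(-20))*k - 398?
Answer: -25131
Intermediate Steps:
D(k, X) = -208/3 - 20*k/3 (D(k, X) = -3 + ((2*(-20))*k - 398)/6 = -3 + (-40*k - 398)/6 = -3 + (-398 - 40*k)/6 = -3 + (-199/3 - 20*k/3) = -208/3 - 20*k/3)
r = -924 (r = -4 + 2*(-460) = -4 - 920 = -924)
s = 28175 (s = 115*245 = 28175)
p(C) = 28175
D(-467, -102) - p(r) = (-208/3 - 20/3*(-467)) - 1*28175 = (-208/3 + 9340/3) - 28175 = 3044 - 28175 = -25131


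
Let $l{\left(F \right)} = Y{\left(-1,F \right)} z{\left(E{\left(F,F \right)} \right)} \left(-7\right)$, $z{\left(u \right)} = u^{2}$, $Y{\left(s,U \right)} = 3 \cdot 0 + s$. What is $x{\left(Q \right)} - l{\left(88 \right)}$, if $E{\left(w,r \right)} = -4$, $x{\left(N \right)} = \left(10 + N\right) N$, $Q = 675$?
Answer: $462263$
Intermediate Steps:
$x{\left(N \right)} = N \left(10 + N\right)$
$Y{\left(s,U \right)} = s$ ($Y{\left(s,U \right)} = 0 + s = s$)
$l{\left(F \right)} = 112$ ($l{\left(F \right)} = - \left(-4\right)^{2} \left(-7\right) = \left(-1\right) 16 \left(-7\right) = \left(-16\right) \left(-7\right) = 112$)
$x{\left(Q \right)} - l{\left(88 \right)} = 675 \left(10 + 675\right) - 112 = 675 \cdot 685 - 112 = 462375 - 112 = 462263$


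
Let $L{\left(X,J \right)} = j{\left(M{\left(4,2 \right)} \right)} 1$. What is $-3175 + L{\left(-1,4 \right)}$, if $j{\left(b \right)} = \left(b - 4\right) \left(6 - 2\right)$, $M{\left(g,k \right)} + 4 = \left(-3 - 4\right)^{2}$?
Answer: $-3011$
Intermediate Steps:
$M{\left(g,k \right)} = 45$ ($M{\left(g,k \right)} = -4 + \left(-3 - 4\right)^{2} = -4 + \left(-7\right)^{2} = -4 + 49 = 45$)
$j{\left(b \right)} = -16 + 4 b$ ($j{\left(b \right)} = \left(-4 + b\right) 4 = -16 + 4 b$)
$L{\left(X,J \right)} = 164$ ($L{\left(X,J \right)} = \left(-16 + 4 \cdot 45\right) 1 = \left(-16 + 180\right) 1 = 164 \cdot 1 = 164$)
$-3175 + L{\left(-1,4 \right)} = -3175 + 164 = -3011$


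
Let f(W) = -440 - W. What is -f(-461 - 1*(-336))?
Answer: 315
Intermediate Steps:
-f(-461 - 1*(-336)) = -(-440 - (-461 - 1*(-336))) = -(-440 - (-461 + 336)) = -(-440 - 1*(-125)) = -(-440 + 125) = -1*(-315) = 315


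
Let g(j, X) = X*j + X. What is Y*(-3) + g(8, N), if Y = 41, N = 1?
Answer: -114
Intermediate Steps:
g(j, X) = X + X*j
Y*(-3) + g(8, N) = 41*(-3) + 1*(1 + 8) = -123 + 1*9 = -123 + 9 = -114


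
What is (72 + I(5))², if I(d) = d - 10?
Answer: 4489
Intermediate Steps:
I(d) = -10 + d
(72 + I(5))² = (72 + (-10 + 5))² = (72 - 5)² = 67² = 4489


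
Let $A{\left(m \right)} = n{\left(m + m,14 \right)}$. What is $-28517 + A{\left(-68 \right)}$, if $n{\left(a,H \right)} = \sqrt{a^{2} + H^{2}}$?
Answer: $-28517 + 2 \sqrt{4673} \approx -28380.0$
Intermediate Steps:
$n{\left(a,H \right)} = \sqrt{H^{2} + a^{2}}$
$A{\left(m \right)} = \sqrt{196 + 4 m^{2}}$ ($A{\left(m \right)} = \sqrt{14^{2} + \left(m + m\right)^{2}} = \sqrt{196 + \left(2 m\right)^{2}} = \sqrt{196 + 4 m^{2}}$)
$-28517 + A{\left(-68 \right)} = -28517 + 2 \sqrt{49 + \left(-68\right)^{2}} = -28517 + 2 \sqrt{49 + 4624} = -28517 + 2 \sqrt{4673}$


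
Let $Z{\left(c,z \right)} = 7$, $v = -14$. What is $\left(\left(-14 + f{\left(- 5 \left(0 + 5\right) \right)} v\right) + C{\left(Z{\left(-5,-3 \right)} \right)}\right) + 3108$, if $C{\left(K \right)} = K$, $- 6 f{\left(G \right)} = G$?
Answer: $\frac{9128}{3} \approx 3042.7$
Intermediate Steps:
$f{\left(G \right)} = - \frac{G}{6}$
$\left(\left(-14 + f{\left(- 5 \left(0 + 5\right) \right)} v\right) + C{\left(Z{\left(-5,-3 \right)} \right)}\right) + 3108 = \left(\left(-14 + - \frac{\left(-5\right) \left(0 + 5\right)}{6} \left(-14\right)\right) + 7\right) + 3108 = \left(\left(-14 + - \frac{\left(-5\right) 5}{6} \left(-14\right)\right) + 7\right) + 3108 = \left(\left(-14 + \left(- \frac{1}{6}\right) \left(-25\right) \left(-14\right)\right) + 7\right) + 3108 = \left(\left(-14 + \frac{25}{6} \left(-14\right)\right) + 7\right) + 3108 = \left(\left(-14 - \frac{175}{3}\right) + 7\right) + 3108 = \left(- \frac{217}{3} + 7\right) + 3108 = - \frac{196}{3} + 3108 = \frac{9128}{3}$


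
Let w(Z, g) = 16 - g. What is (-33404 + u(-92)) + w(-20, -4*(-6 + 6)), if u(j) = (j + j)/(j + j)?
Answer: -33387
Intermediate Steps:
u(j) = 1 (u(j) = (2*j)/((2*j)) = (2*j)*(1/(2*j)) = 1)
(-33404 + u(-92)) + w(-20, -4*(-6 + 6)) = (-33404 + 1) + (16 - (-4)*(-6 + 6)) = -33403 + (16 - (-4)*0) = -33403 + (16 - 1*0) = -33403 + (16 + 0) = -33403 + 16 = -33387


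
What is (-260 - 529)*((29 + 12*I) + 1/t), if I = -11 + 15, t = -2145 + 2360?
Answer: -13062684/215 ≈ -60757.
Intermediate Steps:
t = 215
I = 4
(-260 - 529)*((29 + 12*I) + 1/t) = (-260 - 529)*((29 + 12*4) + 1/215) = -789*((29 + 48) + 1/215) = -789*(77 + 1/215) = -789*16556/215 = -13062684/215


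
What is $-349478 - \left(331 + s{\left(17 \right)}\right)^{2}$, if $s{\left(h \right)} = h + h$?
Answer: $-482703$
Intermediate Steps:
$s{\left(h \right)} = 2 h$
$-349478 - \left(331 + s{\left(17 \right)}\right)^{2} = -349478 - \left(331 + 2 \cdot 17\right)^{2} = -349478 - \left(331 + 34\right)^{2} = -349478 - 365^{2} = -349478 - 133225 = -482703$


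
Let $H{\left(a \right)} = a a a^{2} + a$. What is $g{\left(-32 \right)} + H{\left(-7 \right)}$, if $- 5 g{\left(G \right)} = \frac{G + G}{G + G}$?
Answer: $\frac{11969}{5} \approx 2393.8$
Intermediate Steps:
$g{\left(G \right)} = - \frac{1}{5}$ ($g{\left(G \right)} = - \frac{\left(G + G\right) \frac{1}{G + G}}{5} = - \frac{2 G \frac{1}{2 G}}{5} = \left(- \frac{1}{5}\right) 1 = - \frac{1}{5}$)
$H{\left(a \right)} = a + a^{4}$ ($H{\left(a \right)} = a a^{3} + a = a^{4} + a = a + a^{4}$)
$g{\left(-32 \right)} + H{\left(-7 \right)} = - \frac{1}{5} - \left(7 - \left(-7\right)^{4}\right) = - \frac{1}{5} + \left(-7 + 2401\right) = - \frac{1}{5} + 2394 = \frac{11969}{5}$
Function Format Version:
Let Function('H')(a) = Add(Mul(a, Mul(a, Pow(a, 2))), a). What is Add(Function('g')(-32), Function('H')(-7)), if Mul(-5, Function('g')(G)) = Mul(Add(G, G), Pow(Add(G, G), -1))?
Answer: Rational(11969, 5) ≈ 2393.8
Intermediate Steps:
Function('g')(G) = Rational(-1, 5) (Function('g')(G) = Mul(Rational(-1, 5), Mul(Add(G, G), Pow(Add(G, G), -1))) = Mul(Rational(-1, 5), Mul(Mul(2, G), Pow(Mul(2, G), -1))) = Mul(Rational(-1, 5), Mul(Mul(2, G), Mul(Rational(1, 2), Pow(G, -1)))) = Mul(Rational(-1, 5), 1) = Rational(-1, 5))
Function('H')(a) = Add(a, Pow(a, 4)) (Function('H')(a) = Add(Mul(a, Pow(a, 3)), a) = Add(Pow(a, 4), a) = Add(a, Pow(a, 4)))
Add(Function('g')(-32), Function('H')(-7)) = Add(Rational(-1, 5), Add(-7, Pow(-7, 4))) = Add(Rational(-1, 5), Add(-7, 2401)) = Add(Rational(-1, 5), 2394) = Rational(11969, 5)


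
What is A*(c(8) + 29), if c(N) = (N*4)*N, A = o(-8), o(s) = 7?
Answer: 1995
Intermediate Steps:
A = 7
c(N) = 4*N² (c(N) = (4*N)*N = 4*N²)
A*(c(8) + 29) = 7*(4*8² + 29) = 7*(4*64 + 29) = 7*(256 + 29) = 7*285 = 1995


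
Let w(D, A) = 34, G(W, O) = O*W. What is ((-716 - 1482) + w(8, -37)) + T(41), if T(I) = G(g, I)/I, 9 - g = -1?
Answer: -2154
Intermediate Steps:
g = 10 (g = 9 - 1*(-1) = 9 + 1 = 10)
T(I) = 10 (T(I) = (I*10)/I = (10*I)/I = 10)
((-716 - 1482) + w(8, -37)) + T(41) = ((-716 - 1482) + 34) + 10 = (-2198 + 34) + 10 = -2164 + 10 = -2154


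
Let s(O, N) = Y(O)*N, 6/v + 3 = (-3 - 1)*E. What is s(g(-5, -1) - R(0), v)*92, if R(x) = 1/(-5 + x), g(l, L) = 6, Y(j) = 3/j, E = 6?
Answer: -920/93 ≈ -9.8925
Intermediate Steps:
v = -2/9 (v = 6/(-3 + (-3 - 1)*6) = 6/(-3 - 4*6) = 6/(-3 - 24) = 6/(-27) = 6*(-1/27) = -2/9 ≈ -0.22222)
s(O, N) = 3*N/O (s(O, N) = (3/O)*N = 3*N/O)
s(g(-5, -1) - R(0), v)*92 = (3*(-2/9)/(6 - 1/(-5 + 0)))*92 = (3*(-2/9)/(6 - 1/(-5)))*92 = (3*(-2/9)/(6 - 1*(-⅕)))*92 = (3*(-2/9)/(6 + ⅕))*92 = (3*(-2/9)/(31/5))*92 = (3*(-2/9)*(5/31))*92 = -10/93*92 = -920/93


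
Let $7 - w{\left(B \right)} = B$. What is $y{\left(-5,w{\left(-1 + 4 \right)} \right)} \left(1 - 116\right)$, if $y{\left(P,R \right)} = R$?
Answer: $-460$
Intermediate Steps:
$w{\left(B \right)} = 7 - B$
$y{\left(-5,w{\left(-1 + 4 \right)} \right)} \left(1 - 116\right) = \left(7 - \left(-1 + 4\right)\right) \left(1 - 116\right) = \left(7 - 3\right) \left(-115\right) = 4 \left(-115\right) = -460$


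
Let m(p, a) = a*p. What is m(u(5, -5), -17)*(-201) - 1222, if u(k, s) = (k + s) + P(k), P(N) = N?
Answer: 15863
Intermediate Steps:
u(k, s) = s + 2*k (u(k, s) = (k + s) + k = s + 2*k)
m(u(5, -5), -17)*(-201) - 1222 = -17*(-5 + 2*5)*(-201) - 1222 = -17*(-5 + 10)*(-201) - 1222 = -17*5*(-201) - 1222 = -85*(-201) - 1222 = 17085 - 1222 = 15863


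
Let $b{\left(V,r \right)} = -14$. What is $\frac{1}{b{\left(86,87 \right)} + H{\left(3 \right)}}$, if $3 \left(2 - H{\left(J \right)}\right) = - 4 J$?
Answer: $- \frac{1}{8} \approx -0.125$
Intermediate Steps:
$H{\left(J \right)} = 2 + \frac{4 J}{3}$ ($H{\left(J \right)} = 2 - \frac{\left(-4\right) J}{3} = 2 + \frac{4 J}{3}$)
$\frac{1}{b{\left(86,87 \right)} + H{\left(3 \right)}} = \frac{1}{-14 + \left(2 + \frac{4}{3} \cdot 3\right)} = \frac{1}{-14 + \left(2 + 4\right)} = \frac{1}{-14 + 6} = \frac{1}{-8} = - \frac{1}{8}$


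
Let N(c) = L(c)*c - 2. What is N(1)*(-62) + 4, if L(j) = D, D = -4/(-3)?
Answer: 136/3 ≈ 45.333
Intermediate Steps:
D = 4/3 (D = -4*(-1/3) = 4/3 ≈ 1.3333)
L(j) = 4/3
N(c) = -2 + 4*c/3 (N(c) = 4*c/3 - 2 = -2 + 4*c/3)
N(1)*(-62) + 4 = (-2 + (4/3)*1)*(-62) + 4 = (-2 + 4/3)*(-62) + 4 = -2/3*(-62) + 4 = 124/3 + 4 = 136/3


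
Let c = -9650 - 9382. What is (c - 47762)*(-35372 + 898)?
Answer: 2302656356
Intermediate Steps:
c = -19032
(c - 47762)*(-35372 + 898) = (-19032 - 47762)*(-35372 + 898) = -66794*(-34474) = 2302656356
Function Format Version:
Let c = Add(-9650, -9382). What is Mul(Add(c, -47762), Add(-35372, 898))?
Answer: 2302656356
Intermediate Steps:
c = -19032
Mul(Add(c, -47762), Add(-35372, 898)) = Mul(Add(-19032, -47762), Add(-35372, 898)) = Mul(-66794, -34474) = 2302656356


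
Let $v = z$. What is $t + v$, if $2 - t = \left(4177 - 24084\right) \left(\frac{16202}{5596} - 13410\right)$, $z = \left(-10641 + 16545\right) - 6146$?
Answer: $- \frac{746773535173}{2798} \approx -2.669 \cdot 10^{8}$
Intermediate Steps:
$z = -242$ ($z = 5904 - 6146 = -242$)
$v = -242$
$t = - \frac{746772858057}{2798}$ ($t = 2 - \left(4177 - 24084\right) \left(\frac{16202}{5596} - 13410\right) = 2 - - 19907 \left(16202 \cdot \frac{1}{5596} - 13410\right) = 2 - - 19907 \left(\frac{8101}{2798} - 13410\right) = 2 - \left(-19907\right) \left(- \frac{37513079}{2798}\right) = 2 - \frac{746772863653}{2798} = - \frac{746772858057}{2798} \approx -2.669 \cdot 10^{8}$)
$t + v = - \frac{746772858057}{2798} - 242 = - \frac{746773535173}{2798}$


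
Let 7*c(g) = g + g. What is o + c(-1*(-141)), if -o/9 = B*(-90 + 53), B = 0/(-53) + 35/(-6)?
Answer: -26631/14 ≈ -1902.2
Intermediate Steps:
B = -35/6 (B = 0*(-1/53) + 35*(-1/6) = 0 - 35/6 = -35/6 ≈ -5.8333)
c(g) = 2*g/7 (c(g) = (g + g)/7 = (2*g)/7 = 2*g/7)
o = -3885/2 (o = -(-105)*(-90 + 53)/2 = -(-105)*(-37)/2 = -9*1295/6 = -3885/2 ≈ -1942.5)
o + c(-1*(-141)) = -3885/2 + 2*(-1*(-141))/7 = -3885/2 + (2/7)*141 = -3885/2 + 282/7 = -26631/14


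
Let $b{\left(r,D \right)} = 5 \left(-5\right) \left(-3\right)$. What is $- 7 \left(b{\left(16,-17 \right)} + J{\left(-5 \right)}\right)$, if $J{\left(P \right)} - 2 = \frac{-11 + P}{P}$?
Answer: $- \frac{2807}{5} \approx -561.4$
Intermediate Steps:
$b{\left(r,D \right)} = 75$ ($b{\left(r,D \right)} = \left(-25\right) \left(-3\right) = 75$)
$J{\left(P \right)} = 2 + \frac{-11 + P}{P}$
$- 7 \left(b{\left(16,-17 \right)} + J{\left(-5 \right)}\right) = - 7 \left(75 + \left(3 - \frac{11}{-5}\right)\right) = - 7 \left(75 + \left(3 - - \frac{11}{5}\right)\right) = - 7 \left(75 + \left(3 + \frac{11}{5}\right)\right) = - 7 \left(75 + \frac{26}{5}\right) = \left(-7\right) \frac{401}{5} = - \frac{2807}{5}$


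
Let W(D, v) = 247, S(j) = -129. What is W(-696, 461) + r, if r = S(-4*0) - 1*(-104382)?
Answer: 104500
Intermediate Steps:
r = 104253 (r = -129 - 1*(-104382) = -129 + 104382 = 104253)
W(-696, 461) + r = 247 + 104253 = 104500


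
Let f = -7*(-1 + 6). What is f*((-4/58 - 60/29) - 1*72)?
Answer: 75250/29 ≈ 2594.8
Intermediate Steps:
f = -35 (f = -7*5 = -35)
f*((-4/58 - 60/29) - 1*72) = -35*((-4/58 - 60/29) - 1*72) = -35*((-4*1/58 - 60*1/29) - 72) = -35*((-2/29 - 60/29) - 72) = -35*(-62/29 - 72) = -35*(-2150/29) = 75250/29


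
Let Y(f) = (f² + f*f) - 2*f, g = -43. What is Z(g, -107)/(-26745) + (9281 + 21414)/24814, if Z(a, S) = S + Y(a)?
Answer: 729696697/663650430 ≈ 1.0995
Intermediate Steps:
Y(f) = -2*f + 2*f² (Y(f) = (f² + f²) - 2*f = 2*f² - 2*f = -2*f + 2*f²)
Z(a, S) = S + 2*a*(-1 + a)
Z(g, -107)/(-26745) + (9281 + 21414)/24814 = (-107 + 2*(-43)*(-1 - 43))/(-26745) + (9281 + 21414)/24814 = (-107 + 2*(-43)*(-44))*(-1/26745) + 30695*(1/24814) = (-107 + 3784)*(-1/26745) + 30695/24814 = 3677*(-1/26745) + 30695/24814 = -3677/26745 + 30695/24814 = 729696697/663650430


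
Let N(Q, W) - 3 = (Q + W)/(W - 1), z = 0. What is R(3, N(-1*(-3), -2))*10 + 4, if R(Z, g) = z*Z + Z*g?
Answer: 84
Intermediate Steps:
N(Q, W) = 3 + (Q + W)/(-1 + W) (N(Q, W) = 3 + (Q + W)/(W - 1) = 3 + (Q + W)/(-1 + W))
R(Z, g) = Z*g (R(Z, g) = 0*Z + Z*g = 0 + Z*g = Z*g)
R(3, N(-1*(-3), -2))*10 + 4 = (3*((-3 - 1*(-3) + 4*(-2))/(-1 - 2)))*10 + 4 = (3*((-3 + 3 - 8)/(-3)))*10 + 4 = (3*(-1/3*(-8)))*10 + 4 = (3*(8/3))*10 + 4 = 8*10 + 4 = 80 + 4 = 84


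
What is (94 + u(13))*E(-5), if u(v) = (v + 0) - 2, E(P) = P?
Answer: -525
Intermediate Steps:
u(v) = -2 + v (u(v) = v - 2 = -2 + v)
(94 + u(13))*E(-5) = (94 + (-2 + 13))*(-5) = (94 + 11)*(-5) = 105*(-5) = -525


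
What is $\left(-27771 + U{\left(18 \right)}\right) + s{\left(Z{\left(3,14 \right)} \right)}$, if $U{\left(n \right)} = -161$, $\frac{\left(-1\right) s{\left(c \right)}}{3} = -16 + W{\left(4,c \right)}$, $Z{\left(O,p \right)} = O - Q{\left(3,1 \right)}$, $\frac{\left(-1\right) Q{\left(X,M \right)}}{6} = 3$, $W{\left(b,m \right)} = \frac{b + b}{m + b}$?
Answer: $- \frac{697124}{25} \approx -27885.0$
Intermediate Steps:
$W{\left(b,m \right)} = \frac{2 b}{b + m}$
$Q{\left(X,M \right)} = -18$ ($Q{\left(X,M \right)} = \left(-6\right) 3 = -18$)
$Z{\left(O,p \right)} = 18 + O$ ($Z{\left(O,p \right)} = O - -18 = O + 18 = 18 + O$)
$s{\left(c \right)} = 48 - \frac{24}{4 + c}$ ($s{\left(c \right)} = - 3 \left(-16 + 2 \cdot 4 \frac{1}{4 + c}\right) = - 3 \left(-16 + \frac{8}{4 + c}\right) = 48 - \frac{24}{4 + c}$)
$\left(-27771 + U{\left(18 \right)}\right) + s{\left(Z{\left(3,14 \right)} \right)} = \left(-27771 - 161\right) + \frac{24 \left(7 + 2 \left(18 + 3\right)\right)}{4 + \left(18 + 3\right)} = -27932 + \frac{24 \left(7 + 2 \cdot 21\right)}{4 + 21} = -27932 + \frac{24 \left(7 + 42\right)}{25} = -27932 + 24 \cdot \frac{1}{25} \cdot 49 = -27932 + \frac{1176}{25} = - \frac{697124}{25}$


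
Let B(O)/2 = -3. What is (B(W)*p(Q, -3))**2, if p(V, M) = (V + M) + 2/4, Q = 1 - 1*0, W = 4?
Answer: 81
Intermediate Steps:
B(O) = -6 (B(O) = 2*(-3) = -6)
Q = 1 (Q = 1 + 0 = 1)
p(V, M) = 1/2 + M + V (p(V, M) = (M + V) + 2*(1/4) = (M + V) + 1/2 = 1/2 + M + V)
(B(W)*p(Q, -3))**2 = (-6*(1/2 - 3 + 1))**2 = (-6*(-3/2))**2 = 9**2 = 81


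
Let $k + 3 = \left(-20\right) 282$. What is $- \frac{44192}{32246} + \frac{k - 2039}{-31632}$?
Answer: $- \frac{287541893}{255001368} \approx -1.1276$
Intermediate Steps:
$k = -5643$ ($k = -3 - 5640 = -5643$)
$- \frac{44192}{32246} + \frac{k - 2039}{-31632} = - \frac{44192}{32246} + \frac{-5643 - 2039}{-31632} = \left(-44192\right) \frac{1}{32246} - - \frac{3841}{15816} = - \frac{22096}{16123} + \frac{3841}{15816} = - \frac{287541893}{255001368}$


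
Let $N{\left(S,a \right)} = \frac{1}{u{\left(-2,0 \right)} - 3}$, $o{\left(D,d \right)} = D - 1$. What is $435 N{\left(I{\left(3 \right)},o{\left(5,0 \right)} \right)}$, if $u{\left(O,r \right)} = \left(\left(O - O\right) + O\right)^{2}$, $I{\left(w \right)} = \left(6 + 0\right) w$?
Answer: $435$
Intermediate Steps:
$I{\left(w \right)} = 6 w$
$o{\left(D,d \right)} = -1 + D$ ($o{\left(D,d \right)} = D - 1 = -1 + D$)
$u{\left(O,r \right)} = O^{2}$ ($u{\left(O,r \right)} = \left(0 + O\right)^{2} = O^{2}$)
$N{\left(S,a \right)} = 1$ ($N{\left(S,a \right)} = \frac{1}{\left(-2\right)^{2} - 3} = \frac{1}{4 - 3} = 1^{-1} = 1$)
$435 N{\left(I{\left(3 \right)},o{\left(5,0 \right)} \right)} = 435 \cdot 1 = 435$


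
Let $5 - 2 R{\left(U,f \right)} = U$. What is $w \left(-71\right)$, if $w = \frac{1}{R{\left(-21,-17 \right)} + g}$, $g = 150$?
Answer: $- \frac{71}{163} \approx -0.43558$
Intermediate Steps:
$R{\left(U,f \right)} = \frac{5}{2} - \frac{U}{2}$
$w = \frac{1}{163}$ ($w = \frac{1}{\left(\frac{5}{2} - - \frac{21}{2}\right) + 150} = \frac{1}{\left(\frac{5}{2} + \frac{21}{2}\right) + 150} = \frac{1}{13 + 150} = \frac{1}{163} \approx 0.006135$)
$w \left(-71\right) = \frac{1}{163} \left(-71\right) = - \frac{71}{163}$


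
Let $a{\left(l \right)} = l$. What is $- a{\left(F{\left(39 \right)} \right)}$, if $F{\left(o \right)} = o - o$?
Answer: $0$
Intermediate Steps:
$F{\left(o \right)} = 0$
$- a{\left(F{\left(39 \right)} \right)} = \left(-1\right) 0 = 0$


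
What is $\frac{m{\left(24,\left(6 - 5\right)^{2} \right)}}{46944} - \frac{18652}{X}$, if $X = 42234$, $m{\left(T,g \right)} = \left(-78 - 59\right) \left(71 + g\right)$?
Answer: $- \frac{8973581}{13768284} \approx -0.65176$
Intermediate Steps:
$m{\left(T,g \right)} = -9727 - 137 g$ ($m{\left(T,g \right)} = - 137 \left(71 + g\right) = -9727 - 137 g$)
$\frac{m{\left(24,\left(6 - 5\right)^{2} \right)}}{46944} - \frac{18652}{X} = \frac{-9727 - 137 \left(6 - 5\right)^{2}}{46944} - \frac{18652}{42234} = \left(-9727 - 137 \cdot 1^{2}\right) \frac{1}{46944} - \frac{9326}{21117} = \left(-9727 - 137\right) \frac{1}{46944} - \frac{9326}{21117} = \left(-9864\right) \frac{1}{46944} - \frac{9326}{21117} = - \frac{137}{652} - \frac{9326}{21117} = - \frac{8973581}{13768284}$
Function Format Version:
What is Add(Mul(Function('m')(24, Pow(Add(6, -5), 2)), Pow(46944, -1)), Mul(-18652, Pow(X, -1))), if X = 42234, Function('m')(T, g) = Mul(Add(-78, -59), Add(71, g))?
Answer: Rational(-8973581, 13768284) ≈ -0.65176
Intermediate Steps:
Function('m')(T, g) = Add(-9727, Mul(-137, g)) (Function('m')(T, g) = Mul(-137, Add(71, g)) = Add(-9727, Mul(-137, g)))
Add(Mul(Function('m')(24, Pow(Add(6, -5), 2)), Pow(46944, -1)), Mul(-18652, Pow(X, -1))) = Add(Mul(Add(-9727, Mul(-137, Pow(Add(6, -5), 2))), Pow(46944, -1)), Mul(-18652, Pow(42234, -1))) = Add(Mul(Add(-9727, Mul(-137, Pow(1, 2))), Rational(1, 46944)), Mul(-18652, Rational(1, 42234))) = Add(Mul(Add(-9727, Mul(-137, 1)), Rational(1, 46944)), Rational(-9326, 21117)) = Add(Mul(Add(-9727, -137), Rational(1, 46944)), Rational(-9326, 21117)) = Add(Mul(-9864, Rational(1, 46944)), Rational(-9326, 21117)) = Add(Rational(-137, 652), Rational(-9326, 21117)) = Rational(-8973581, 13768284)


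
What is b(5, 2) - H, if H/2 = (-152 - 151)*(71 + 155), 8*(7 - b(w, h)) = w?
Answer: 1095699/8 ≈ 1.3696e+5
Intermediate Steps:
b(w, h) = 7 - w/8
H = -136956 (H = 2*((-152 - 151)*(71 + 155)) = 2*(-303*226) = 2*(-68478) = -136956)
b(5, 2) - H = (7 - ⅛*5) - 1*(-136956) = (7 - 5/8) + 136956 = 51/8 + 136956 = 1095699/8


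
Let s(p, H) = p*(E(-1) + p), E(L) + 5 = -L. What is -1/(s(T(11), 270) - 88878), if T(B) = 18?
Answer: 1/88626 ≈ 1.1283e-5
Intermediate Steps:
E(L) = -5 - L
s(p, H) = p*(-4 + p) (s(p, H) = p*((-5 - 1*(-1)) + p) = p*((-5 + 1) + p) = p*(-4 + p))
-1/(s(T(11), 270) - 88878) = -1/(18*(-4 + 18) - 88878) = -1/(18*14 - 88878) = -1/(252 - 88878) = -1/(-88626) = -1*(-1/88626) = 1/88626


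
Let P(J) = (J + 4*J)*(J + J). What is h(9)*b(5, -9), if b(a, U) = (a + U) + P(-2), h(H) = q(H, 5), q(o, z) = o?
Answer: 324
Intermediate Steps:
h(H) = H
P(J) = 10*J² (P(J) = (5*J)*(2*J) = 10*J²)
b(a, U) = 40 + U + a (b(a, U) = (a + U) + 10*(-2)² = (U + a) + 10*4 = (U + a) + 40 = 40 + U + a)
h(9)*b(5, -9) = 9*(40 - 9 + 5) = 9*36 = 324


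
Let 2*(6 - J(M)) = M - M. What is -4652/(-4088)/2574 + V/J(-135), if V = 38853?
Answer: 17034632777/2630628 ≈ 6475.5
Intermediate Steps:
J(M) = 6 (J(M) = 6 - (M - M)/2 = 6 - 1/2*0 = 6 + 0 = 6)
-4652/(-4088)/2574 + V/J(-135) = -4652/(-4088)/2574 + 38853/6 = -4652*(-1/4088)*(1/2574) + 38853*(1/6) = (1163/1022)*(1/2574) + 12951/2 = 1163/2630628 + 12951/2 = 17034632777/2630628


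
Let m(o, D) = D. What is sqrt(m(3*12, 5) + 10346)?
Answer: sqrt(10351) ≈ 101.74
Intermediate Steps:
sqrt(m(3*12, 5) + 10346) = sqrt(5 + 10346) = sqrt(10351)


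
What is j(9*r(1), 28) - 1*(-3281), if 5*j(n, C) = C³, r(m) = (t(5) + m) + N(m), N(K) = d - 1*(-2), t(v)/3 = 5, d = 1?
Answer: 38357/5 ≈ 7671.4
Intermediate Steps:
t(v) = 15 (t(v) = 3*5 = 15)
N(K) = 3 (N(K) = 1 - 1*(-2) = 1 + 2 = 3)
r(m) = 18 + m (r(m) = (15 + m) + 3 = 18 + m)
j(n, C) = C³/5
j(9*r(1), 28) - 1*(-3281) = (⅕)*28³ - 1*(-3281) = (⅕)*21952 + 3281 = 21952/5 + 3281 = 38357/5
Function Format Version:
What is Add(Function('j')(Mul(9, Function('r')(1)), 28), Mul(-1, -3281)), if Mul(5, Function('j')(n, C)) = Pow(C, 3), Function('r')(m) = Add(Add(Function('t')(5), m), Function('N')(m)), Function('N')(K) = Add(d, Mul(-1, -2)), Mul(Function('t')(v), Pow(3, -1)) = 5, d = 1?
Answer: Rational(38357, 5) ≈ 7671.4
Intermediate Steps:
Function('t')(v) = 15 (Function('t')(v) = Mul(3, 5) = 15)
Function('N')(K) = 3 (Function('N')(K) = Add(1, Mul(-1, -2)) = Add(1, 2) = 3)
Function('r')(m) = Add(18, m) (Function('r')(m) = Add(Add(15, m), 3) = Add(18, m))
Function('j')(n, C) = Mul(Rational(1, 5), Pow(C, 3))
Add(Function('j')(Mul(9, Function('r')(1)), 28), Mul(-1, -3281)) = Add(Mul(Rational(1, 5), Pow(28, 3)), Mul(-1, -3281)) = Add(Mul(Rational(1, 5), 21952), 3281) = Add(Rational(21952, 5), 3281) = Rational(38357, 5)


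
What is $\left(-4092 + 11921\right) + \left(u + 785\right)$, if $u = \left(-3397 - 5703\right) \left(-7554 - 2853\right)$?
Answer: $94712314$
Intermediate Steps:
$u = 94703700$ ($u = \left(-9100\right) \left(-10407\right) = 94703700$)
$\left(-4092 + 11921\right) + \left(u + 785\right) = \left(-4092 + 11921\right) + \left(94703700 + 785\right) = 7829 + 94704485 = 94712314$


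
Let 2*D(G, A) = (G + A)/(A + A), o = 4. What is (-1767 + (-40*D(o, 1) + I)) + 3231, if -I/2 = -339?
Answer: 2092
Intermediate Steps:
I = 678 (I = -2*(-339) = 678)
D(G, A) = (A + G)/(4*A) (D(G, A) = ((G + A)/(A + A))/2 = ((A + G)/((2*A)))/2 = ((A + G)*(1/(2*A)))/2 = ((A + G)/(2*A))/2 = (A + G)/(4*A))
(-1767 + (-40*D(o, 1) + I)) + 3231 = (-1767 + (-10*(1 + 4)/1 + 678)) + 3231 = (-1767 + (-10*5 + 678)) + 3231 = (-1767 + (-40*5/4 + 678)) + 3231 = (-1767 + (-50 + 678)) + 3231 = (-1767 + 628) + 3231 = -1139 + 3231 = 2092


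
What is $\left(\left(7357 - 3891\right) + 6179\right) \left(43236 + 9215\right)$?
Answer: $505889895$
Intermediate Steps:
$\left(\left(7357 - 3891\right) + 6179\right) \left(43236 + 9215\right) = \left(\left(7357 - 3891\right) + 6179\right) 52451 = \left(3466 + 6179\right) 52451 = 9645 \cdot 52451 = 505889895$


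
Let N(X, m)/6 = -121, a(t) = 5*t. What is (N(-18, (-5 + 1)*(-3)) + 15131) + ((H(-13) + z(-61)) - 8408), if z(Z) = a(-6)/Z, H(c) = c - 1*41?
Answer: 362553/61 ≈ 5943.5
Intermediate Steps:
H(c) = -41 + c (H(c) = c - 41 = -41 + c)
z(Z) = -30/Z (z(Z) = (5*(-6))/Z = -30/Z)
N(X, m) = -726 (N(X, m) = 6*(-121) = -726)
(N(-18, (-5 + 1)*(-3)) + 15131) + ((H(-13) + z(-61)) - 8408) = (-726 + 15131) + (((-41 - 13) - 30/(-61)) - 8408) = 14405 + ((-54 - 30*(-1/61)) - 8408) = 14405 + ((-54 + 30/61) - 8408) = 14405 + (-3264/61 - 8408) = 14405 - 516152/61 = 362553/61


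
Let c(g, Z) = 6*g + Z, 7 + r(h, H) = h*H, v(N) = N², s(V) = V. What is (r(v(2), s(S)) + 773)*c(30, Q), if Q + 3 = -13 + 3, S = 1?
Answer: 128590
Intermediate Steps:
Q = -13 (Q = -3 + (-13 + 3) = -3 - 10 = -13)
r(h, H) = -7 + H*h (r(h, H) = -7 + h*H = -7 + H*h)
c(g, Z) = Z + 6*g
(r(v(2), s(S)) + 773)*c(30, Q) = ((-7 + 1*2²) + 773)*(-13 + 6*30) = ((-7 + 1*4) + 773)*(-13 + 180) = ((-7 + 4) + 773)*167 = (-3 + 773)*167 = 770*167 = 128590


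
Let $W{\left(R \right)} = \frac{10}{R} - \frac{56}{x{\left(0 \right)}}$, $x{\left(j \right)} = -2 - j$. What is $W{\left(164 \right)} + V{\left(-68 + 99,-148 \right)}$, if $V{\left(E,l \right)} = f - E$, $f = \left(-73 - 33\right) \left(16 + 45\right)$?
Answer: $- \frac{530453}{82} \approx -6468.9$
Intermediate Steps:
$f = -6466$ ($f = \left(-106\right) 61 = -6466$)
$V{\left(E,l \right)} = -6466 - E$
$W{\left(R \right)} = 28 + \frac{10}{R}$ ($W{\left(R \right)} = \frac{10}{R} - \frac{56}{-2 - 0} = \frac{10}{R} - \frac{56}{-2 + 0} = \frac{10}{R} - \frac{56}{-2} = \frac{10}{R} - -28 = \frac{10}{R} + 28 = 28 + \frac{10}{R}$)
$W{\left(164 \right)} + V{\left(-68 + 99,-148 \right)} = \left(28 + \frac{10}{164}\right) - 6497 = \left(28 + 10 \cdot \frac{1}{164}\right) - 6497 = \left(28 + \frac{5}{82}\right) - 6497 = \frac{2301}{82} - 6497 = - \frac{530453}{82}$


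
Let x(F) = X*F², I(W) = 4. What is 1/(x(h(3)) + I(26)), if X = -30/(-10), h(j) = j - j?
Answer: ¼ ≈ 0.25000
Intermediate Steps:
h(j) = 0
X = 3 (X = -30*(-⅒) = 3)
x(F) = 3*F²
1/(x(h(3)) + I(26)) = 1/(3*0² + 4) = 1/(3*0 + 4) = 1/(0 + 4) = 1/4 = ¼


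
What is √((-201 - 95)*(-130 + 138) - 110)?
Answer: I*√2478 ≈ 49.78*I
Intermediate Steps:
√((-201 - 95)*(-130 + 138) - 110) = √(-296*8 - 110) = √(-2368 - 110) = √(-2478) = I*√2478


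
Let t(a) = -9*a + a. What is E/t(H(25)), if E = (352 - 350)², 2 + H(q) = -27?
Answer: 1/58 ≈ 0.017241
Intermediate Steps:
H(q) = -29 (H(q) = -2 - 27 = -29)
t(a) = -8*a
E = 4 (E = 2² = 4)
E/t(H(25)) = 4/((-8*(-29))) = 4/232 = 4*(1/232) = 1/58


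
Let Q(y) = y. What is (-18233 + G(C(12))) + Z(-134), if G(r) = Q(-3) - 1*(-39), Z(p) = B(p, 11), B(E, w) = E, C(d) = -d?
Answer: -18331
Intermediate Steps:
Z(p) = p
G(r) = 36 (G(r) = -3 - 1*(-39) = -3 + 39 = 36)
(-18233 + G(C(12))) + Z(-134) = (-18233 + 36) - 134 = -18197 - 134 = -18331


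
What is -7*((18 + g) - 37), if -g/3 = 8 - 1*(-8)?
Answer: 469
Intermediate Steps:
g = -48 (g = -3*(8 - 1*(-8)) = -3*(8 + 8) = -3*16 = -48)
-7*((18 + g) - 37) = -7*((18 - 48) - 37) = -7*(-30 - 37) = -7*(-67) = 469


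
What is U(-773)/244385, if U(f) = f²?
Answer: 597529/244385 ≈ 2.4450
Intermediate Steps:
U(-773)/244385 = (-773)²/244385 = 597529*(1/244385) = 597529/244385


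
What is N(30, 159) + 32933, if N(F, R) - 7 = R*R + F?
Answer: 58251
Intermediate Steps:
N(F, R) = 7 + F + R² (N(F, R) = 7 + (R*R + F) = 7 + (R² + F) = 7 + (F + R²) = 7 + F + R²)
N(30, 159) + 32933 = (7 + 30 + 159²) + 32933 = (7 + 30 + 25281) + 32933 = 25318 + 32933 = 58251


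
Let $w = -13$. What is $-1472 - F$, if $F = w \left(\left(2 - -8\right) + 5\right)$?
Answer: $-1277$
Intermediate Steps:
$F = -195$ ($F = - 13 \left(\left(2 - -8\right) + 5\right) = - 13 \left(\left(2 + 8\right) + 5\right) = - 13 \left(10 + 5\right) = \left(-13\right) 15 = -195$)
$-1472 - F = -1472 - -195 = -1472 + 195 = -1277$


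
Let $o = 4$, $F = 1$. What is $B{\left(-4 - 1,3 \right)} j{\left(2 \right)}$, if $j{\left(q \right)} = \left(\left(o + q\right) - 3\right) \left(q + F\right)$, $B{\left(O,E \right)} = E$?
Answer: $27$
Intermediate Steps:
$j{\left(q \right)} = \left(1 + q\right)^{2}$ ($j{\left(q \right)} = \left(\left(4 + q\right) - 3\right) \left(q + 1\right) = \left(1 + q\right) \left(1 + q\right) = \left(1 + q\right)^{2}$)
$B{\left(-4 - 1,3 \right)} j{\left(2 \right)} = 3 \left(1 + 2^{2} + 2 \cdot 2\right) = 3 \left(1 + 4 + 4\right) = 3 \cdot 9 = 27$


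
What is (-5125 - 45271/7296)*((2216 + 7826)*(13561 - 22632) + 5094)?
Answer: 53281360520807/114 ≈ 4.6738e+11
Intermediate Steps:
(-5125 - 45271/7296)*((2216 + 7826)*(13561 - 22632) + 5094) = (-5125 - 45271*1/7296)*(10042*(-9071) + 5094) = (-5125 - 45271/7296)*(-91090982 + 5094) = -37437271/7296*(-91085888) = 53281360520807/114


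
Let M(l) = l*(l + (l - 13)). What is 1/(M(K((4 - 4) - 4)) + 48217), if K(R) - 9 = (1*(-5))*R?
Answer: 1/49522 ≈ 2.0193e-5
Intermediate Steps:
K(R) = 9 - 5*R (K(R) = 9 + (1*(-5))*R = 9 - 5*R)
M(l) = l*(-13 + 2*l) (M(l) = l*(l + (-13 + l)) = l*(-13 + 2*l))
1/(M(K((4 - 4) - 4)) + 48217) = 1/((9 - 5*((4 - 4) - 4))*(-13 + 2*(9 - 5*((4 - 4) - 4))) + 48217) = 1/((9 - 5*(0 - 4))*(-13 + 2*(9 - 5*(0 - 4))) + 48217) = 1/((9 - 5*(-4))*(-13 + 2*(9 - 5*(-4))) + 48217) = 1/((9 + 20)*(-13 + 2*(9 + 20)) + 48217) = 1/(29*(-13 + 2*29) + 48217) = 1/(29*(-13 + 58) + 48217) = 1/(29*45 + 48217) = 1/(1305 + 48217) = 1/49522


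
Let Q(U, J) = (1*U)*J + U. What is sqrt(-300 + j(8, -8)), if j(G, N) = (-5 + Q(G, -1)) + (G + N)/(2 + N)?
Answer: I*sqrt(305) ≈ 17.464*I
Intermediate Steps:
Q(U, J) = U + J*U (Q(U, J) = U*J + U = J*U + U = U + J*U)
j(G, N) = -5 + (G + N)/(2 + N) (j(G, N) = (-5 + G*(1 - 1)) + (G + N)/(2 + N) = (-5 + G*0) + (G + N)/(2 + N) = (-5 + 0) + (G + N)/(2 + N) = -5 + (G + N)/(2 + N))
sqrt(-300 + j(8, -8)) = sqrt(-300 + (-10 + 8 - 4*(-8))/(2 - 8)) = sqrt(-300 + (-10 + 8 + 32)/(-6)) = sqrt(-300 - 1/6*30) = sqrt(-300 - 5) = sqrt(-305) = I*sqrt(305)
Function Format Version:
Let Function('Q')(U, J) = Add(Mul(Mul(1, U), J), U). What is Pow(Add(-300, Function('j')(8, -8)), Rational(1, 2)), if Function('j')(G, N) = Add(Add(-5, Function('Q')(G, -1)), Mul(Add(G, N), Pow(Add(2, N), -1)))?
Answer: Mul(I, Pow(305, Rational(1, 2))) ≈ Mul(17.464, I)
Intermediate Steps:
Function('Q')(U, J) = Add(U, Mul(J, U)) (Function('Q')(U, J) = Add(Mul(U, J), U) = Add(Mul(J, U), U) = Add(U, Mul(J, U)))
Function('j')(G, N) = Add(-5, Mul(Pow(Add(2, N), -1), Add(G, N))) (Function('j')(G, N) = Add(Add(-5, Mul(G, Add(1, -1))), Mul(Add(G, N), Pow(Add(2, N), -1))) = Add(Add(-5, Mul(G, 0)), Mul(Pow(Add(2, N), -1), Add(G, N))) = Add(Add(-5, 0), Mul(Pow(Add(2, N), -1), Add(G, N))) = Add(-5, Mul(Pow(Add(2, N), -1), Add(G, N))))
Pow(Add(-300, Function('j')(8, -8)), Rational(1, 2)) = Pow(Add(-300, Mul(Pow(Add(2, -8), -1), Add(-10, 8, Mul(-4, -8)))), Rational(1, 2)) = Pow(Add(-300, Mul(Pow(-6, -1), Add(-10, 8, 32))), Rational(1, 2)) = Pow(Add(-300, Mul(Rational(-1, 6), 30)), Rational(1, 2)) = Pow(Add(-300, -5), Rational(1, 2)) = Pow(-305, Rational(1, 2)) = Mul(I, Pow(305, Rational(1, 2)))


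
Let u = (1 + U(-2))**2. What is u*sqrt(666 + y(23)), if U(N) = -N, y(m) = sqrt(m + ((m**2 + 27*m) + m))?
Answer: 9*sqrt(666 + 2*sqrt(299)) ≈ 238.22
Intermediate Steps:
y(m) = sqrt(m**2 + 29*m) (y(m) = sqrt(m + (m**2 + 28*m)) = sqrt(m**2 + 29*m))
u = 9 (u = (1 - 1*(-2))**2 = (1 + 2)**2 = 3**2 = 9)
u*sqrt(666 + y(23)) = 9*sqrt(666 + sqrt(23*(29 + 23))) = 9*sqrt(666 + sqrt(23*52)) = 9*sqrt(666 + sqrt(1196)) = 9*sqrt(666 + 2*sqrt(299))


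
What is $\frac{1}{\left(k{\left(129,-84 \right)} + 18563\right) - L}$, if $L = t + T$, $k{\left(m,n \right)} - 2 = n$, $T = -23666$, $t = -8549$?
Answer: $\frac{1}{50696} \approx 1.9725 \cdot 10^{-5}$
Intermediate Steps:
$k{\left(m,n \right)} = 2 + n$
$L = -32215$ ($L = -8549 - 23666 = -32215$)
$\frac{1}{\left(k{\left(129,-84 \right)} + 18563\right) - L} = \frac{1}{\left(\left(2 - 84\right) + 18563\right) - -32215} = \frac{1}{\left(-82 + 18563\right) + 32215} = \frac{1}{18481 + 32215} = \frac{1}{50696}$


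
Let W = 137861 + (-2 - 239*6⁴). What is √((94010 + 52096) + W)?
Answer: I*√25779 ≈ 160.56*I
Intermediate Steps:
W = -171885 (W = 137861 + (-2 - 239*1296) = 137861 + (-2 - 309744) = 137861 - 309746 = -171885)
√((94010 + 52096) + W) = √((94010 + 52096) - 171885) = √(146106 - 171885) = √(-25779) = I*√25779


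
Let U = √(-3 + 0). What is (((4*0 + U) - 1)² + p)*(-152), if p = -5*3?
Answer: 2584 + 304*I*√3 ≈ 2584.0 + 526.54*I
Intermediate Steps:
U = I*√3 (U = √(-3) = I*√3 ≈ 1.732*I)
p = -15
(((4*0 + U) - 1)² + p)*(-152) = (((4*0 + I*√3) - 1)² - 15)*(-152) = (((0 + I*√3) - 1)² - 15)*(-152) = ((I*√3 - 1)² - 15)*(-152) = ((-1 + I*√3)² - 15)*(-152) = (-15 + (-1 + I*√3)²)*(-152) = 2280 - 152*(-1 + I*√3)²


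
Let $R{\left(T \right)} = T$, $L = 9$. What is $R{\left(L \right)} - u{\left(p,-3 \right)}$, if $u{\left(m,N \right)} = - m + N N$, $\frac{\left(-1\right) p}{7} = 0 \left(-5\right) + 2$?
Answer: $-14$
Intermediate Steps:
$p = -14$ ($p = - 7 \left(0 \left(-5\right) + 2\right) = - 7 \left(0 + 2\right) = \left(-7\right) 2 = -14$)
$u{\left(m,N \right)} = N^{2} - m$ ($u{\left(m,N \right)} = - m + N^{2} = N^{2} - m$)
$R{\left(L \right)} - u{\left(p,-3 \right)} = 9 - \left(\left(-3\right)^{2} - -14\right) = 9 - \left(9 + 14\right) = 9 - 23 = -14$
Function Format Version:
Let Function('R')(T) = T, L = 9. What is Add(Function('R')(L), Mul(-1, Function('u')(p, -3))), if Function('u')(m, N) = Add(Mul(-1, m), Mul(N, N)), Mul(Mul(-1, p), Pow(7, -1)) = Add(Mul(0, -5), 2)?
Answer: -14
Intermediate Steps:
p = -14 (p = Mul(-7, Add(Mul(0, -5), 2)) = Mul(-7, Add(0, 2)) = Mul(-7, 2) = -14)
Function('u')(m, N) = Add(Pow(N, 2), Mul(-1, m)) (Function('u')(m, N) = Add(Mul(-1, m), Pow(N, 2)) = Add(Pow(N, 2), Mul(-1, m)))
Add(Function('R')(L), Mul(-1, Function('u')(p, -3))) = Add(9, Mul(-1, Add(Pow(-3, 2), Mul(-1, -14)))) = Add(9, Mul(-1, Add(9, 14))) = Add(9, Mul(-1, 23)) = Add(9, -23) = -14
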